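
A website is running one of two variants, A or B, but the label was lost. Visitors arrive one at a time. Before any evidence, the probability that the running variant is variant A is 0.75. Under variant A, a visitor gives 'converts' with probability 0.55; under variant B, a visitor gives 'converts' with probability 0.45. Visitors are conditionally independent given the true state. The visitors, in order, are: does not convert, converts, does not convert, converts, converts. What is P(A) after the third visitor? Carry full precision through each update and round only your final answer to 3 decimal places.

0.711

After 'does not convert': P(A) = 0.45·0.7500 / (0.45·0.7500 + 0.55·0.2500) ≈ 0.7105
After 'converts': P(A) = 0.55·0.7105 / (0.55·0.7105 + 0.45·0.2895) ≈ 0.7500
After 'does not convert': P(A) = 0.45·0.7500 / (0.45·0.7500 + 0.55·0.2500) ≈ 0.7105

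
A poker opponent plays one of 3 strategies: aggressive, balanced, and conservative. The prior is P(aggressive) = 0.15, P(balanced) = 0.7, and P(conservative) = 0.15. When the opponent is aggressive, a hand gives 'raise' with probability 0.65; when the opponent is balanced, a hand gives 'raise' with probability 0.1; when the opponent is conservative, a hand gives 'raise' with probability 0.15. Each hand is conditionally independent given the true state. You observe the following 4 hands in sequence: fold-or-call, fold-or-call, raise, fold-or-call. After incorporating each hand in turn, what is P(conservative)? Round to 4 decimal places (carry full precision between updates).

0.2002

After 'fold-or-call': normaliser = 0.35·0.1500 + 0.9·0.7000 + 0.85·0.1500; P(aggressive) ≈ 0.0648, P(balanced) ≈ 0.7778, P(conservative) ≈ 0.1574
After 'fold-or-call': normaliser = 0.35·0.0648 + 0.9·0.7778 + 0.85·0.1574; P(aggressive) ≈ 0.0265, P(balanced) ≈ 0.8173, P(conservative) ≈ 0.1562
After 'raise': normaliser = 0.65·0.0265 + 0.1·0.8173 + 0.15·0.1562; P(aggressive) ≈ 0.1407, P(balanced) ≈ 0.6678, P(conservative) ≈ 0.1915
After 'fold-or-call': normaliser = 0.35·0.1407 + 0.9·0.6678 + 0.85·0.1915; P(aggressive) ≈ 0.0606, P(balanced) ≈ 0.7393, P(conservative) ≈ 0.2002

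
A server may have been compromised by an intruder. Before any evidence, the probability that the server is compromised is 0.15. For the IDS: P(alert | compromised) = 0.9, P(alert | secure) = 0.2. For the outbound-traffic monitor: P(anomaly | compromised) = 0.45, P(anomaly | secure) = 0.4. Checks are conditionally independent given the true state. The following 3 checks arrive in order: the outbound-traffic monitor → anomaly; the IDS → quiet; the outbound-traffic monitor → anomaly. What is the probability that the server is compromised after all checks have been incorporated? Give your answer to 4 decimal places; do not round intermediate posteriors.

0.0272

After the outbound-traffic monitor='anomaly': P(compromised) = 0.45·0.1500 / (0.45·0.1500 + 0.4·0.8500) ≈ 0.1656
After the IDS='quiet': P(compromised) = 0.1·0.1656 / (0.1·0.1656 + 0.8·0.8344) ≈ 0.0242
After the outbound-traffic monitor='anomaly': P(compromised) = 0.45·0.0242 / (0.45·0.0242 + 0.4·0.9758) ≈ 0.0272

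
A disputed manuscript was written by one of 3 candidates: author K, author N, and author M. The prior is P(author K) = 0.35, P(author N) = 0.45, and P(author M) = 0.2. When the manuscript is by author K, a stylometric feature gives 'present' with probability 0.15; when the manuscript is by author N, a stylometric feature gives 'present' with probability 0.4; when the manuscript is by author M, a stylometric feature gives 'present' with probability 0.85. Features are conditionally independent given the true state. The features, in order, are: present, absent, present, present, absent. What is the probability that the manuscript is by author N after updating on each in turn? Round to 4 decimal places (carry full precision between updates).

0.7414

Apply Bayes' rule sequentially, carrying P(author N) forward.
After 'present': normaliser = 0.15·0.3500 + 0.4·0.4500 + 0.85·0.2000; P(author K) ≈ 0.1304, P(author N) ≈ 0.4472, P(author M) ≈ 0.4224
After 'absent': normaliser = 0.85·0.1304 + 0.6·0.4472 + 0.15·0.4224; P(author K) ≈ 0.2505, P(author N) ≈ 0.6063, P(author M) ≈ 0.1432
After 'present': normaliser = 0.15·0.2505 + 0.4·0.6063 + 0.85·0.1432; P(author K) ≈ 0.0935, P(author N) ≈ 0.6036, P(author M) ≈ 0.3029
After 'present': normaliser = 0.15·0.0935 + 0.4·0.6036 + 0.85·0.3029; P(author K) ≈ 0.0274, P(author N) ≈ 0.4707, P(author M) ≈ 0.5019
After 'absent': normaliser = 0.85·0.0274 + 0.6·0.4707 + 0.15·0.5019; P(author K) ≈ 0.0610, P(author N) ≈ 0.7414, P(author M) ≈ 0.1976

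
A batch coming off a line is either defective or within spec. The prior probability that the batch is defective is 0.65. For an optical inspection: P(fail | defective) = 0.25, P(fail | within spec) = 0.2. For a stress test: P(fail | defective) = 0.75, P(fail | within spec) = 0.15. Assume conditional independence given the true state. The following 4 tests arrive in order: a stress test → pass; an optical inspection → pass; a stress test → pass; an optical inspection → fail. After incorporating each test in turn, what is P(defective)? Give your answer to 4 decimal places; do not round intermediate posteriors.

0.1584

After a stress test='pass': P(defective) = 0.25·0.6500 / (0.25·0.6500 + 0.85·0.3500) ≈ 0.3533
After an optical inspection='pass': P(defective) = 0.75·0.3533 / (0.75·0.3533 + 0.8·0.6467) ≈ 0.3387
After a stress test='pass': P(defective) = 0.25·0.3387 / (0.25·0.3387 + 0.85·0.6613) ≈ 0.1309
After an optical inspection='fail': P(defective) = 0.25·0.1309 / (0.25·0.1309 + 0.2·0.8691) ≈ 0.1584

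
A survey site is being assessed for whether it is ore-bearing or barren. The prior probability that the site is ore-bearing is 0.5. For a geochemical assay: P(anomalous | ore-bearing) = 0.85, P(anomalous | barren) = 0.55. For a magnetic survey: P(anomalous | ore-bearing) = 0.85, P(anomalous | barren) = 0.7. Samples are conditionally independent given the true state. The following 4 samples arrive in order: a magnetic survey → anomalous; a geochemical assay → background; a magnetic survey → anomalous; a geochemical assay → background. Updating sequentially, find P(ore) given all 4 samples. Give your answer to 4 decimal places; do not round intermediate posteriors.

0.1408

After a magnetic survey='anomalous': P(ore) = 0.85·0.5000 / (0.85·0.5000 + 0.7·0.5000) ≈ 0.5484
After a geochemical assay='background': P(ore) = 0.15·0.5484 / (0.15·0.5484 + 0.45·0.4516) ≈ 0.2881
After a magnetic survey='anomalous': P(ore) = 0.85·0.2881 / (0.85·0.2881 + 0.7·0.7119) ≈ 0.3295
After a geochemical assay='background': P(ore) = 0.15·0.3295 / (0.15·0.3295 + 0.45·0.6705) ≈ 0.1408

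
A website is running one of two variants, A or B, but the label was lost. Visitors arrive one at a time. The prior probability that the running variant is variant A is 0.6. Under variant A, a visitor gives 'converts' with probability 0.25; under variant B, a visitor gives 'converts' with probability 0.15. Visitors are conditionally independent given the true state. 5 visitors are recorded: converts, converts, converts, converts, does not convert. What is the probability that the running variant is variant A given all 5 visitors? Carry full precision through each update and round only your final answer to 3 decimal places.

After 'converts': P(A) = 0.25·0.6000 / (0.25·0.6000 + 0.15·0.4000) ≈ 0.7143
After 'converts': P(A) = 0.25·0.7143 / (0.25·0.7143 + 0.15·0.2857) ≈ 0.8065
After 'converts': P(A) = 0.25·0.8065 / (0.25·0.8065 + 0.15·0.1935) ≈ 0.8741
After 'converts': P(A) = 0.25·0.8741 / (0.25·0.8741 + 0.15·0.1259) ≈ 0.9205
After 'does not convert': P(A) = 0.75·0.9205 / (0.75·0.9205 + 0.85·0.0795) ≈ 0.9108

0.911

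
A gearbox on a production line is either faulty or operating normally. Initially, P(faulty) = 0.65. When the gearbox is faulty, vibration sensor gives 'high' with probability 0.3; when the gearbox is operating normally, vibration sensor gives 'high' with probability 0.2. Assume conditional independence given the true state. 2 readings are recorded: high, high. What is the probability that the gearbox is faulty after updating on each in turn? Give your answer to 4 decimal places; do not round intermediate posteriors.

After 'high': P(faulty) = 0.3·0.6500 / (0.3·0.6500 + 0.2·0.3500) ≈ 0.7358
After 'high': P(faulty) = 0.3·0.7358 / (0.3·0.7358 + 0.2·0.2642) ≈ 0.8069

0.8069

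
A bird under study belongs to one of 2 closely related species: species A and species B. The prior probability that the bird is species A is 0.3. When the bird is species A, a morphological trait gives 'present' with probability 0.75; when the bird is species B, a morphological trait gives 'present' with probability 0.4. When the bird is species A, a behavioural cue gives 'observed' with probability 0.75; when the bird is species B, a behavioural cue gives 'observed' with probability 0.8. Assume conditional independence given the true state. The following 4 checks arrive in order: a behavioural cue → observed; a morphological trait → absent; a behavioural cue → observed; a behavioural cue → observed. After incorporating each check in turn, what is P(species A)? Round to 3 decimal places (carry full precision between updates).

0.128

After a behavioural cue='observed': P(species A) = 0.75·0.3000 / (0.75·0.3000 + 0.8·0.7000) ≈ 0.2866
After a morphological trait='absent': P(species A) = 0.25·0.2866 / (0.25·0.2866 + 0.6·0.7134) ≈ 0.1434
After a behavioural cue='observed': P(species A) = 0.75·0.1434 / (0.75·0.1434 + 0.8·0.8566) ≈ 0.1357
After a behavioural cue='observed': P(species A) = 0.75·0.1357 / (0.75·0.1357 + 0.8·0.8643) ≈ 0.1283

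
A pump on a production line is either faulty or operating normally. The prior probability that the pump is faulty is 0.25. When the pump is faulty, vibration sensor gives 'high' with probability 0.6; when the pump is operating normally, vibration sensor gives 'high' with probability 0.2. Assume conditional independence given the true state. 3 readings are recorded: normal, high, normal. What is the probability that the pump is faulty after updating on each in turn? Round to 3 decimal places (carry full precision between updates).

After 'normal': P(faulty) = 0.4·0.2500 / (0.4·0.2500 + 0.8·0.7500) ≈ 0.1429
After 'high': P(faulty) = 0.6·0.1429 / (0.6·0.1429 + 0.2·0.8571) ≈ 0.3333
After 'normal': P(faulty) = 0.4·0.3333 / (0.4·0.3333 + 0.8·0.6667) ≈ 0.2000

0.200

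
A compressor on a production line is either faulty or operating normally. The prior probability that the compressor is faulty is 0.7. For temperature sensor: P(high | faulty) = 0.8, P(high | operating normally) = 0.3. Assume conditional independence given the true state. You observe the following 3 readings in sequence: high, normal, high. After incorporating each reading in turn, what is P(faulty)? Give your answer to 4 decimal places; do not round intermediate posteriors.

After 'high': P(faulty) = 0.8·0.7000 / (0.8·0.7000 + 0.3·0.3000) ≈ 0.8615
After 'normal': P(faulty) = 0.2·0.8615 / (0.2·0.8615 + 0.7·0.1385) ≈ 0.6400
After 'high': P(faulty) = 0.8·0.6400 / (0.8·0.6400 + 0.3·0.3600) ≈ 0.8258

0.8258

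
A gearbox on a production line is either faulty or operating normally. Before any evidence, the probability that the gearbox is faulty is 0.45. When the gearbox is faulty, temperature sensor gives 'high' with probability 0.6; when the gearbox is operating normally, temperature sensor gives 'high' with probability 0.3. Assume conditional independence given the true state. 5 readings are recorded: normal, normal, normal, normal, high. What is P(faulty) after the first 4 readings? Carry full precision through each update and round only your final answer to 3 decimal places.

0.080

After 'normal': P(faulty) = 0.4·0.4500 / (0.4·0.4500 + 0.7·0.5500) ≈ 0.3186
After 'normal': P(faulty) = 0.4·0.3186 / (0.4·0.3186 + 0.7·0.6814) ≈ 0.2108
After 'normal': P(faulty) = 0.4·0.2108 / (0.4·0.2108 + 0.7·0.7892) ≈ 0.1324
After 'normal': P(faulty) = 0.4·0.1324 / (0.4·0.1324 + 0.7·0.8676) ≈ 0.0802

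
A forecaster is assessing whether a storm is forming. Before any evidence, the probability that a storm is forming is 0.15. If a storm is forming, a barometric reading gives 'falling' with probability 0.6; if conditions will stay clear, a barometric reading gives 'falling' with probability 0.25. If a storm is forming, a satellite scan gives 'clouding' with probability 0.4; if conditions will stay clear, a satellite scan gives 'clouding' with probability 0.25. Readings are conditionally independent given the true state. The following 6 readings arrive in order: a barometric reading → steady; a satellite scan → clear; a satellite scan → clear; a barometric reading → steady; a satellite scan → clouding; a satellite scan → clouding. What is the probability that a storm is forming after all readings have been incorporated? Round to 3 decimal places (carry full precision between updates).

After a barometric reading='steady': P(storm) = 0.4·0.1500 / (0.4·0.1500 + 0.75·0.8500) ≈ 0.0860
After a satellite scan='clear': P(storm) = 0.6·0.0860 / (0.6·0.0860 + 0.75·0.9140) ≈ 0.0700
After a satellite scan='clear': P(storm) = 0.6·0.0700 / (0.6·0.0700 + 0.75·0.9300) ≈ 0.0568
After a barometric reading='steady': P(storm) = 0.4·0.0568 / (0.4·0.0568 + 0.75·0.9432) ≈ 0.0311
After a satellite scan='clouding': P(storm) = 0.4·0.0311 / (0.4·0.0311 + 0.25·0.9689) ≈ 0.0489
After a satellite scan='clouding': P(storm) = 0.4·0.0489 / (0.4·0.0489 + 0.25·0.9511) ≈ 0.0760

0.076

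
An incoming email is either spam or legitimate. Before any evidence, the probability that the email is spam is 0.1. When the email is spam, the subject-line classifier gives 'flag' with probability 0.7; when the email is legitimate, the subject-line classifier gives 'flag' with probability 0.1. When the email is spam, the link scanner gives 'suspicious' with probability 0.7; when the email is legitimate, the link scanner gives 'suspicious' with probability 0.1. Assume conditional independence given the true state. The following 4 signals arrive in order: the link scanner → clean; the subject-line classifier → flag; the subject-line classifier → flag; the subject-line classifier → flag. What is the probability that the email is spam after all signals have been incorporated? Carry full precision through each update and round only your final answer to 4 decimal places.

0.9270

Each posterior becomes the prior for the next update.
After the link scanner='clean': P(spam) = 0.3·0.1000 / (0.3·0.1000 + 0.9·0.9000) ≈ 0.0357
After the subject-line classifier='flag': P(spam) = 0.7·0.0357 / (0.7·0.0357 + 0.1·0.9643) ≈ 0.2059
After the subject-line classifier='flag': P(spam) = 0.7·0.2059 / (0.7·0.2059 + 0.1·0.7941) ≈ 0.6447
After the subject-line classifier='flag': P(spam) = 0.7·0.6447 / (0.7·0.6447 + 0.1·0.3553) ≈ 0.9270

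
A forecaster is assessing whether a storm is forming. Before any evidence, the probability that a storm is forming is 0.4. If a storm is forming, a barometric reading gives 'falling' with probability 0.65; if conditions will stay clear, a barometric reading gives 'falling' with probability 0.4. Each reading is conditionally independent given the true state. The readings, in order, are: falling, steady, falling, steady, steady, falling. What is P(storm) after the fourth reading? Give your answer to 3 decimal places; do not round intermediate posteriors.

After 'falling': P(storm) = 0.65·0.4000 / (0.65·0.4000 + 0.4·0.6000) ≈ 0.5200
After 'steady': P(storm) = 0.35·0.5200 / (0.35·0.5200 + 0.6·0.4800) ≈ 0.3872
After 'falling': P(storm) = 0.65·0.3872 / (0.65·0.3872 + 0.4·0.6128) ≈ 0.5066
After 'steady': P(storm) = 0.35·0.5066 / (0.35·0.5066 + 0.6·0.4934) ≈ 0.3746

0.375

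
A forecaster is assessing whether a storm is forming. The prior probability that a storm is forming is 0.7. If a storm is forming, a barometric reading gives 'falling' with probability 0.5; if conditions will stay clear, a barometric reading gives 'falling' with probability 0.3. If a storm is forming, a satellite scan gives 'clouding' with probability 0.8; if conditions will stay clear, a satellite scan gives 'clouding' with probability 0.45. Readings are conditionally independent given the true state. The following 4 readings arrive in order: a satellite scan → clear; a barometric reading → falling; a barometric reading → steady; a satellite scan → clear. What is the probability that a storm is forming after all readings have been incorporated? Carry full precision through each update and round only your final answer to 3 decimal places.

Apply Bayes' rule sequentially, carrying P(storm) forward.
After a satellite scan='clear': P(storm) = 0.2·0.7000 / (0.2·0.7000 + 0.55·0.3000) ≈ 0.4590
After a barometric reading='falling': P(storm) = 0.5·0.4590 / (0.5·0.4590 + 0.3·0.5410) ≈ 0.5858
After a barometric reading='steady': P(storm) = 0.5·0.5858 / (0.5·0.5858 + 0.7·0.4142) ≈ 0.5025
After a satellite scan='clear': P(storm) = 0.2·0.5025 / (0.2·0.5025 + 0.55·0.4975) ≈ 0.2686

0.269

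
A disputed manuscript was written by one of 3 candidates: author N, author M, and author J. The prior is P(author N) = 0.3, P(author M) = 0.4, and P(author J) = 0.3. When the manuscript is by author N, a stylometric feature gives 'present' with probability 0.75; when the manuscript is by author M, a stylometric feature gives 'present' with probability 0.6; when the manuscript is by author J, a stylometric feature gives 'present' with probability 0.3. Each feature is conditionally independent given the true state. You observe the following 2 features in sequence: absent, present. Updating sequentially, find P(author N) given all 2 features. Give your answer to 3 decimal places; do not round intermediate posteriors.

Each posterior becomes the prior for the next update.
After 'absent': normaliser = 0.25·0.3000 + 0.4·0.4000 + 0.7·0.3000; P(author N) ≈ 0.1685, P(author M) ≈ 0.3596, P(author J) ≈ 0.4719
After 'present': normaliser = 0.75·0.1685 + 0.6·0.3596 + 0.3·0.4719; P(author N) ≈ 0.2613, P(author M) ≈ 0.4460, P(author J) ≈ 0.2927

0.261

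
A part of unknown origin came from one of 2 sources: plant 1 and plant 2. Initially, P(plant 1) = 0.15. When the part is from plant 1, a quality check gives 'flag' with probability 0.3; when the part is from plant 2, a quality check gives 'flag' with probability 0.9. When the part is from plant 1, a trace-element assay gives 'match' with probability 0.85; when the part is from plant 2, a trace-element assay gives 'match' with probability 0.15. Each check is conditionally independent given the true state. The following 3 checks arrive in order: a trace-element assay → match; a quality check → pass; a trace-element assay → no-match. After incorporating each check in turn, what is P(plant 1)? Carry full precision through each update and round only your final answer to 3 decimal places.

After a trace-element assay='match': P(plant 1) = 0.85·0.1500 / (0.85·0.1500 + 0.15·0.8500) ≈ 0.5000
After a quality check='pass': P(plant 1) = 0.7·0.5000 / (0.7·0.5000 + 0.1·0.5000) ≈ 0.8750
After a trace-element assay='no-match': P(plant 1) = 0.15·0.8750 / (0.15·0.8750 + 0.85·0.1250) ≈ 0.5526

0.553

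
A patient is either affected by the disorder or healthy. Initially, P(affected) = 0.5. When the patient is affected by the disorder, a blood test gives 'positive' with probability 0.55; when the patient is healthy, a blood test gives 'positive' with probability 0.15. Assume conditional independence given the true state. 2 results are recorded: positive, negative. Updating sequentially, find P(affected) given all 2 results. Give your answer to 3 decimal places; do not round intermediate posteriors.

0.660

After 'positive': P(affected) = 0.55·0.5000 / (0.55·0.5000 + 0.15·0.5000) ≈ 0.7857
After 'negative': P(affected) = 0.45·0.7857 / (0.45·0.7857 + 0.85·0.2143) ≈ 0.6600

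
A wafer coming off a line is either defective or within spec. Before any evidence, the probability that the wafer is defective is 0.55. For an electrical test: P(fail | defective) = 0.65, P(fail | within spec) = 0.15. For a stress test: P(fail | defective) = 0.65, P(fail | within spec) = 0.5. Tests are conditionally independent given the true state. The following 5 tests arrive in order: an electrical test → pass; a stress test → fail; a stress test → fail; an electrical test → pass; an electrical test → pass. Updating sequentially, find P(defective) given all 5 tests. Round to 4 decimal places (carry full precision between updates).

Each posterior becomes the prior for the next update.
After an electrical test='pass': P(defective) = 0.35·0.5500 / (0.35·0.5500 + 0.85·0.4500) ≈ 0.3348
After a stress test='fail': P(defective) = 0.65·0.3348 / (0.65·0.3348 + 0.5·0.6652) ≈ 0.3955
After a stress test='fail': P(defective) = 0.65·0.3955 / (0.65·0.3955 + 0.5·0.6045) ≈ 0.4596
After an electrical test='pass': P(defective) = 0.35·0.4596 / (0.35·0.4596 + 0.85·0.5404) ≈ 0.2594
After an electrical test='pass': P(defective) = 0.35·0.2594 / (0.35·0.2594 + 0.85·0.7406) ≈ 0.1260

0.1260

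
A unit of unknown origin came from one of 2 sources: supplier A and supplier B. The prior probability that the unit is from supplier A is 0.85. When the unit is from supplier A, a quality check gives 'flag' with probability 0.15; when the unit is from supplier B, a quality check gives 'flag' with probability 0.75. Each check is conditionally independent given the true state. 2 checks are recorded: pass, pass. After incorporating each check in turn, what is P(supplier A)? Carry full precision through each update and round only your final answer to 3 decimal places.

0.985

After 'pass': P(supplier A) = 0.85·0.8500 / (0.85·0.8500 + 0.25·0.1500) ≈ 0.9507
After 'pass': P(supplier A) = 0.85·0.9507 / (0.85·0.9507 + 0.25·0.0493) ≈ 0.9850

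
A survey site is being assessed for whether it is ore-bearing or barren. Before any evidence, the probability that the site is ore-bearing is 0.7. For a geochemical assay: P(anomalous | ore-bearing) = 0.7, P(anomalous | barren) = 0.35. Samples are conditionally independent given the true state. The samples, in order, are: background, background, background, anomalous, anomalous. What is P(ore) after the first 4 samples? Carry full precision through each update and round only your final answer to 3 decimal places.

After 'background': P(ore) = 0.3·0.7000 / (0.3·0.7000 + 0.65·0.3000) ≈ 0.5185
After 'background': P(ore) = 0.3·0.5185 / (0.3·0.5185 + 0.65·0.4815) ≈ 0.3320
After 'background': P(ore) = 0.3·0.3320 / (0.3·0.3320 + 0.65·0.6680) ≈ 0.1866
After 'anomalous': P(ore) = 0.7·0.1866 / (0.7·0.1866 + 0.35·0.8134) ≈ 0.3145

0.315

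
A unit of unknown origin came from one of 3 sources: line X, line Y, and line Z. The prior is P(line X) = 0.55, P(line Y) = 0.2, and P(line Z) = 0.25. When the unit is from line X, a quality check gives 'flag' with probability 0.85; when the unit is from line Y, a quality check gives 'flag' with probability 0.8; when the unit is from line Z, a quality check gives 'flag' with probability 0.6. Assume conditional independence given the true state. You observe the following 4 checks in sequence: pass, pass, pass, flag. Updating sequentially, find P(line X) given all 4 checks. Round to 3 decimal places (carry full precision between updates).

0.127

Each posterior becomes the prior for the next update.
After 'pass': normaliser = 0.15·0.5500 + 0.2·0.2000 + 0.4·0.2500; P(line X) ≈ 0.3708, P(line Y) ≈ 0.1798, P(line Z) ≈ 0.4494
After 'pass': normaliser = 0.15·0.3708 + 0.2·0.1798 + 0.4·0.4494; P(line X) ≈ 0.2050, P(line Y) ≈ 0.1325, P(line Z) ≈ 0.6625
After 'pass': normaliser = 0.15·0.2050 + 0.2·0.1325 + 0.4·0.6625; P(line X) ≈ 0.0954, P(line Y) ≈ 0.0822, P(line Z) ≈ 0.8224
After 'flag': normaliser = 0.85·0.0954 + 0.8·0.0822 + 0.6·0.8224; P(line X) ≈ 0.1267, P(line Y) ≈ 0.1027, P(line Z) ≈ 0.7706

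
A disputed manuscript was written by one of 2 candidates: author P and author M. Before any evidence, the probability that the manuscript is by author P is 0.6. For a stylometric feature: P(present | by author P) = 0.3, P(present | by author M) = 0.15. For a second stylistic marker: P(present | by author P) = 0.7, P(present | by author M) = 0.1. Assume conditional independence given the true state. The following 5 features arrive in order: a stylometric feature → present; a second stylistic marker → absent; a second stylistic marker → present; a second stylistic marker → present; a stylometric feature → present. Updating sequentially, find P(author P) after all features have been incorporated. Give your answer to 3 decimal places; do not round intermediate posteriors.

0.990

After a stylometric feature='present': P(author P) = 0.3·0.6000 / (0.3·0.6000 + 0.15·0.4000) ≈ 0.7500
After a second stylistic marker='absent': P(author P) = 0.3·0.7500 / (0.3·0.7500 + 0.9·0.2500) ≈ 0.5000
After a second stylistic marker='present': P(author P) = 0.7·0.5000 / (0.7·0.5000 + 0.1·0.5000) ≈ 0.8750
After a second stylistic marker='present': P(author P) = 0.7·0.8750 / (0.7·0.8750 + 0.1·0.1250) ≈ 0.9800
After a stylometric feature='present': P(author P) = 0.3·0.9800 / (0.3·0.9800 + 0.15·0.0200) ≈ 0.9899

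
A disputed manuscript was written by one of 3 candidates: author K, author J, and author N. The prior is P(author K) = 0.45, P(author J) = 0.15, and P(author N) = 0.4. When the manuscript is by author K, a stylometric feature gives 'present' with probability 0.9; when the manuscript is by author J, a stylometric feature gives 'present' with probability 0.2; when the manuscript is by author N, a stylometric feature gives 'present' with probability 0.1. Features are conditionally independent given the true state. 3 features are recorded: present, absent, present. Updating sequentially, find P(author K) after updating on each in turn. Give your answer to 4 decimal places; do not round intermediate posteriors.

After 'present': normaliser = 0.9·0.4500 + 0.2·0.1500 + 0.1·0.4000; P(author K) ≈ 0.8526, P(author J) ≈ 0.0632, P(author N) ≈ 0.0842
After 'absent': normaliser = 0.1·0.8526 + 0.8·0.0632 + 0.9·0.0842; P(author K) ≈ 0.4030, P(author J) ≈ 0.2388, P(author N) ≈ 0.3582
After 'present': normaliser = 0.9·0.4030 + 0.2·0.2388 + 0.1·0.3582; P(author K) ≈ 0.8127, P(author J) ≈ 0.1070, P(author N) ≈ 0.0803

0.8127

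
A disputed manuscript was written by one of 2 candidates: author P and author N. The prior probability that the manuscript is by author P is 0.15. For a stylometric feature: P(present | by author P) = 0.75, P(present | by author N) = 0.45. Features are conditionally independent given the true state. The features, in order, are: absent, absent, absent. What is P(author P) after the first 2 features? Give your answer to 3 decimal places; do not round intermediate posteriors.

0.035

After 'absent': P(author P) = 0.25·0.1500 / (0.25·0.1500 + 0.55·0.8500) ≈ 0.0743
After 'absent': P(author P) = 0.25·0.0743 / (0.25·0.0743 + 0.55·0.9257) ≈ 0.0352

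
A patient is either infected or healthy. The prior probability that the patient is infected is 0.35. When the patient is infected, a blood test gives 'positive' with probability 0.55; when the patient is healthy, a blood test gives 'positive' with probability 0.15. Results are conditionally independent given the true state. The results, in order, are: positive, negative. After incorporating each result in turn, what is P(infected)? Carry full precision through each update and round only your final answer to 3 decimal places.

0.511

Each posterior becomes the prior for the next update.
After 'positive': P(infected) = 0.55·0.3500 / (0.55·0.3500 + 0.15·0.6500) ≈ 0.6638
After 'negative': P(infected) = 0.45·0.6638 / (0.45·0.6638 + 0.85·0.3362) ≈ 0.5111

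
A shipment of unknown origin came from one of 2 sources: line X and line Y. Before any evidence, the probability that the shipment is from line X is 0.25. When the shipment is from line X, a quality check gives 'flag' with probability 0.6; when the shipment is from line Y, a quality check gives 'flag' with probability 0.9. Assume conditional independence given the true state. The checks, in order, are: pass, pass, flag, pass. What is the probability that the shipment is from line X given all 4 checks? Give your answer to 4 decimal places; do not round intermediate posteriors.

0.9343

After 'pass': P(line X) = 0.4·0.2500 / (0.4·0.2500 + 0.1·0.7500) ≈ 0.5714
After 'pass': P(line X) = 0.4·0.5714 / (0.4·0.5714 + 0.1·0.4286) ≈ 0.8421
After 'flag': P(line X) = 0.6·0.8421 / (0.6·0.8421 + 0.9·0.1579) ≈ 0.7805
After 'pass': P(line X) = 0.4·0.7805 / (0.4·0.7805 + 0.1·0.2195) ≈ 0.9343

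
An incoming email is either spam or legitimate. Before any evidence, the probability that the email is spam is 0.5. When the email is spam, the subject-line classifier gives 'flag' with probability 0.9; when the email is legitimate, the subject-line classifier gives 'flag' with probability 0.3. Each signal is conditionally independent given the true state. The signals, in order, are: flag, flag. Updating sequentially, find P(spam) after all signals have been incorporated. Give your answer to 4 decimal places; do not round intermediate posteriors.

0.9000

After 'flag': P(spam) = 0.9·0.5000 / (0.9·0.5000 + 0.3·0.5000) ≈ 0.7500
After 'flag': P(spam) = 0.9·0.7500 / (0.9·0.7500 + 0.3·0.2500) ≈ 0.9000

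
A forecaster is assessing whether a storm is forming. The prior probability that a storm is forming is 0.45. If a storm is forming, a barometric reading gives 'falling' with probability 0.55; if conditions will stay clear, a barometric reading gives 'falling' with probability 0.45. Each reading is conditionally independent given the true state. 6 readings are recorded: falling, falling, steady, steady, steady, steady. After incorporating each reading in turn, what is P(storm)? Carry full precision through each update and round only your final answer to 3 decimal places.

0.354

Apply Bayes' rule sequentially, carrying P(storm) forward.
After 'falling': P(storm) = 0.55·0.4500 / (0.55·0.4500 + 0.45·0.5500) ≈ 0.5000
After 'falling': P(storm) = 0.55·0.5000 / (0.55·0.5000 + 0.45·0.5000) ≈ 0.5500
After 'steady': P(storm) = 0.45·0.5500 / (0.45·0.5500 + 0.55·0.4500) ≈ 0.5000
After 'steady': P(storm) = 0.45·0.5000 / (0.45·0.5000 + 0.55·0.5000) ≈ 0.4500
After 'steady': P(storm) = 0.45·0.4500 / (0.45·0.4500 + 0.55·0.5500) ≈ 0.4010
After 'steady': P(storm) = 0.45·0.4010 / (0.45·0.4010 + 0.55·0.5990) ≈ 0.3539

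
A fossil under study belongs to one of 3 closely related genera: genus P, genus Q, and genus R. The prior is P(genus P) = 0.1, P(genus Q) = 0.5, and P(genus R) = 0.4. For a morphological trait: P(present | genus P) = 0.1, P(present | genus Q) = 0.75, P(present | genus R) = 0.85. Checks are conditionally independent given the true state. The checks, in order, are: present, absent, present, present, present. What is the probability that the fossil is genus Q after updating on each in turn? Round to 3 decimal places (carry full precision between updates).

After 'present': normaliser = 0.1·0.1000 + 0.75·0.5000 + 0.85·0.4000; P(genus P) ≈ 0.0138, P(genus Q) ≈ 0.5172, P(genus R) ≈ 0.4690
After 'absent': normaliser = 0.9·0.0138 + 0.25·0.5172 + 0.15·0.4690; P(genus P) ≈ 0.0585, P(genus Q) ≈ 0.6098, P(genus R) ≈ 0.3317
After 'present': normaliser = 0.1·0.0585 + 0.75·0.6098 + 0.85·0.3317; P(genus P) ≈ 0.0079, P(genus Q) ≈ 0.6137, P(genus R) ≈ 0.3784
After 'present': normaliser = 0.1·0.0079 + 0.75·0.6137 + 0.85·0.3784; P(genus P) ≈ 0.0010, P(genus Q) ≈ 0.5881, P(genus R) ≈ 0.4109
After 'present': normaliser = 0.1·0.0010 + 0.75·0.5881 + 0.85·0.4109; P(genus P) ≈ 0.0001, P(genus Q) ≈ 0.5580, P(genus R) ≈ 0.4419

0.558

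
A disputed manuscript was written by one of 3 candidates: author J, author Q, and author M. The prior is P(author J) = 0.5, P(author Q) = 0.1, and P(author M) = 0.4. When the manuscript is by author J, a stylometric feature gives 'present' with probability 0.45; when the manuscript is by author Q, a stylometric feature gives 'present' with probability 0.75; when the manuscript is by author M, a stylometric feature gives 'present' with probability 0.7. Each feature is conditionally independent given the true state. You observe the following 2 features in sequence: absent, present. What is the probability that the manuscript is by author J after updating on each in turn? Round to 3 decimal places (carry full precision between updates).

0.546

Apply Bayes' rule sequentially, carrying P(author J) forward.
After 'absent': normaliser = 0.55·0.5000 + 0.25·0.1000 + 0.3·0.4000; P(author J) ≈ 0.6548, P(author Q) ≈ 0.0595, P(author M) ≈ 0.2857
After 'present': normaliser = 0.45·0.6548 + 0.75·0.0595 + 0.7·0.2857; P(author J) ≈ 0.5464, P(author Q) ≈ 0.0828, P(author M) ≈ 0.3709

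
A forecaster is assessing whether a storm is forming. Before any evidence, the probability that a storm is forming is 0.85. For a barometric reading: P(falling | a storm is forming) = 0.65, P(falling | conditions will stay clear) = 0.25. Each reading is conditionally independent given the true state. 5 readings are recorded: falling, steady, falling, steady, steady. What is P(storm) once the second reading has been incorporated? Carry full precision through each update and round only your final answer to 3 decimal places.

After 'falling': P(storm) = 0.65·0.8500 / (0.65·0.8500 + 0.25·0.1500) ≈ 0.9364
After 'steady': P(storm) = 0.35·0.9364 / (0.35·0.9364 + 0.75·0.0636) ≈ 0.8730

0.873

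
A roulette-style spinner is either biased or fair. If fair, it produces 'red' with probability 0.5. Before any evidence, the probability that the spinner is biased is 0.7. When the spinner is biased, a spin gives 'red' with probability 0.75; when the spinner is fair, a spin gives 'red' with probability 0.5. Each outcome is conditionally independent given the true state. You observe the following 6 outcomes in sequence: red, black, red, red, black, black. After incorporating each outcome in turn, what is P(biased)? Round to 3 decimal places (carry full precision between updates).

0.496

After 'red': P(biased) = 0.75·0.7000 / (0.75·0.7000 + 0.5·0.3000) ≈ 0.7778
After 'black': P(biased) = 0.25·0.7778 / (0.25·0.7778 + 0.5·0.2222) ≈ 0.6364
After 'red': P(biased) = 0.75·0.6364 / (0.75·0.6364 + 0.5·0.3636) ≈ 0.7241
After 'red': P(biased) = 0.75·0.7241 / (0.75·0.7241 + 0.5·0.2759) ≈ 0.7975
After 'black': P(biased) = 0.25·0.7975 / (0.25·0.7975 + 0.5·0.2025) ≈ 0.6632
After 'black': P(biased) = 0.25·0.6632 / (0.25·0.6632 + 0.5·0.3368) ≈ 0.4961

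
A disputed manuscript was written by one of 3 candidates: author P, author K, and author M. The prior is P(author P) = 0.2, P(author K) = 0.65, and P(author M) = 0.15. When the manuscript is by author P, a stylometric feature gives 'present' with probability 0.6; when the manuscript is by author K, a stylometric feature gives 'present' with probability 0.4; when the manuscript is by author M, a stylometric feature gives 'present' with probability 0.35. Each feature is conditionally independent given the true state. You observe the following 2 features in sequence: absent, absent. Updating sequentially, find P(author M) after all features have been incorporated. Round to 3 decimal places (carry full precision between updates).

0.192

Each posterior becomes the prior for the next update.
After 'absent': normaliser = 0.4·0.2000 + 0.6·0.6500 + 0.65·0.1500; P(author P) ≈ 0.1410, P(author K) ≈ 0.6872, P(author M) ≈ 0.1718
After 'absent': normaliser = 0.4·0.1410 + 0.6·0.6872 + 0.65·0.1718; P(author P) ≈ 0.0972, P(author K) ≈ 0.7104, P(author M) ≈ 0.1924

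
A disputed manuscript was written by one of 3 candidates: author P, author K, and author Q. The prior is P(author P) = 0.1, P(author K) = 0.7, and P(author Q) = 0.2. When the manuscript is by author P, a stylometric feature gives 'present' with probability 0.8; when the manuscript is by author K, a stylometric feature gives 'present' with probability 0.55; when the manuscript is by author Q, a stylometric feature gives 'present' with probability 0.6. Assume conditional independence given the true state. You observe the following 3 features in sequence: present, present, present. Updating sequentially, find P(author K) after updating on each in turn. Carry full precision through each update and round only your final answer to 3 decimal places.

0.552

Apply Bayes' rule sequentially, carrying P(author K) forward.
After 'present': normaliser = 0.8·0.1000 + 0.55·0.7000 + 0.6·0.2000; P(author P) ≈ 0.1368, P(author K) ≈ 0.6581, P(author Q) ≈ 0.2051
After 'present': normaliser = 0.8·0.1368 + 0.55·0.6581 + 0.6·0.2051; P(author P) ≈ 0.1840, P(author K) ≈ 0.6089, P(author Q) ≈ 0.2070
After 'present': normaliser = 0.8·0.1840 + 0.55·0.6089 + 0.6·0.2070; P(author P) ≈ 0.2428, P(author K) ≈ 0.5523, P(author Q) ≈ 0.2049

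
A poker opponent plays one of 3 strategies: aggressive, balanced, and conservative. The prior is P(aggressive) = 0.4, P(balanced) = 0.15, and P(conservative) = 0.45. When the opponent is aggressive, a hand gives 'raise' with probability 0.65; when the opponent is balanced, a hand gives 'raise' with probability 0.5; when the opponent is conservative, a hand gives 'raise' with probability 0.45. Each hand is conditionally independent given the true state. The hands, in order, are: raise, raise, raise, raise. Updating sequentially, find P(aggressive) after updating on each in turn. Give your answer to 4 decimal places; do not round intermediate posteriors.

0.7196

After 'raise': normaliser = 0.65·0.4000 + 0.5·0.1500 + 0.45·0.4500; P(aggressive) ≈ 0.4837, P(balanced) ≈ 0.1395, P(conservative) ≈ 0.3767
After 'raise': normaliser = 0.65·0.4837 + 0.5·0.1395 + 0.45·0.3767; P(aggressive) ≈ 0.5678, P(balanced) ≈ 0.1260, P(conservative) ≈ 0.3062
After 'raise': normaliser = 0.65·0.5678 + 0.5·0.1260 + 0.45·0.3062; P(aggressive) ≈ 0.6477, P(balanced) ≈ 0.1106, P(conservative) ≈ 0.2418
After 'raise': normaliser = 0.65·0.6477 + 0.5·0.1106 + 0.45·0.2418; P(aggressive) ≈ 0.7196, P(balanced) ≈ 0.0945, P(conservative) ≈ 0.1860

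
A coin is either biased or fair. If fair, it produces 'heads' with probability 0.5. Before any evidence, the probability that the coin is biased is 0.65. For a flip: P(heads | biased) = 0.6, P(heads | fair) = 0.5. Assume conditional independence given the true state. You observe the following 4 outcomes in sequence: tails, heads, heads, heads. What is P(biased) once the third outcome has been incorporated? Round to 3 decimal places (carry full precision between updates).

0.681

After 'tails': P(biased) = 0.4·0.6500 / (0.4·0.6500 + 0.5·0.3500) ≈ 0.5977
After 'heads': P(biased) = 0.6·0.5977 / (0.6·0.5977 + 0.5·0.4023) ≈ 0.6407
After 'heads': P(biased) = 0.6·0.6407 / (0.6·0.6407 + 0.5·0.3593) ≈ 0.6815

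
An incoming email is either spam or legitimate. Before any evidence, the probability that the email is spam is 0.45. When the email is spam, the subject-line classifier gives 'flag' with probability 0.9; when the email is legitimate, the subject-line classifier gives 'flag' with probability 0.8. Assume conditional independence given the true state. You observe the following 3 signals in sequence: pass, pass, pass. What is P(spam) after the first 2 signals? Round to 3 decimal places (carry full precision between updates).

0.170

After 'pass': P(spam) = 0.1·0.4500 / (0.1·0.4500 + 0.2·0.5500) ≈ 0.2903
After 'pass': P(spam) = 0.1·0.2903 / (0.1·0.2903 + 0.2·0.7097) ≈ 0.1698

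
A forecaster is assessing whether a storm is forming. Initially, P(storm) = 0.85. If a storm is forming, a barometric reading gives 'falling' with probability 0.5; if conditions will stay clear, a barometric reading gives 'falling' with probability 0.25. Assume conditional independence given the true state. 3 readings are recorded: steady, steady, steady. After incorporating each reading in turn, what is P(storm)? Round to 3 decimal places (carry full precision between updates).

0.627

After 'steady': P(storm) = 0.5·0.8500 / (0.5·0.8500 + 0.75·0.1500) ≈ 0.7907
After 'steady': P(storm) = 0.5·0.7907 / (0.5·0.7907 + 0.75·0.2093) ≈ 0.7158
After 'steady': P(storm) = 0.5·0.7158 / (0.5·0.7158 + 0.75·0.2842) ≈ 0.6267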